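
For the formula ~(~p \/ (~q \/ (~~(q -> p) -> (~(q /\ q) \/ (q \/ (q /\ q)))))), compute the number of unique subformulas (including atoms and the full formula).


Formula: ~(~p \/ (~q \/ (~~(q -> p) -> (~(q /\ q) \/ (q \/ (q /\ q))))))
Subformulas found:
  1. q
  2. p
  3. ~p
  4. ~q
  5. (q /\ q)
  6. (q -> p)
  7. ~(q /\ q)
  8. ~(q -> p)
  9. ~~(q -> p)
  10. (q \/ (q /\ q))
  11. (~(q /\ q) \/ (q \/ (q /\ q)))
  12. (~~(q -> p) -> (~(q /\ q) \/ (q \/ (q /\ q))))
  13. (~q \/ (~~(q -> p) -> (~(q /\ q) \/ (q \/ (q /\ q)))))
  14. (~p \/ (~q \/ (~~(q -> p) -> (~(q /\ q) \/ (q \/ (q /\ q))))))
  15. ~(~p \/ (~q \/ (~~(q -> p) -> (~(q /\ q) \/ (q \/ (q /\ q))))))
Total distinct subformulas = 15

15


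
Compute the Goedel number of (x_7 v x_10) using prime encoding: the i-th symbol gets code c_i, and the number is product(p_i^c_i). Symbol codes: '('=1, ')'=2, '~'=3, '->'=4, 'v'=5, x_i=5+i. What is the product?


Formula: (x_7 v x_10)
Symbol codes: [1, 12, 5, 15, 2]
Primes: [2, 3, 5, 7, 11]
p_1^1 = 2^1 = 2
p_2^12 = 3^12 = 531441
p_3^5 = 5^5 = 3125
p_4^15 = 7^15 = 4747561509943
p_5^2 = 11^2 = 121
Product = 1908055682531748508893750

1908055682531748508893750


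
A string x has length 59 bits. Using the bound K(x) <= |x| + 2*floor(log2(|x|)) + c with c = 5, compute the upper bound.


floor(log2(59)) = 5
2 * 5 = 10
K(x) <= 59 + 10 + 5 = 74

74


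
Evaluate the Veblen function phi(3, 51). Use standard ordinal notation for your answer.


phi(3, 51):
phi(3, beta) = eta_beta (the beta-th eta number, fixed point of zeta).
phi(3, 51) = eta_51

eta_51


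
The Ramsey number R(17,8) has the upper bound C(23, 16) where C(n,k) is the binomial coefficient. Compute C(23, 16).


R(17,8) <= C(17+8-2, 17-1) = C(23, 16)
C(23, 16) = 23! / (16! * 7!)
= 245157

245157


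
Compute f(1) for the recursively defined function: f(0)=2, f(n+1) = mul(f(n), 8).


f(0) = 2
f(1) = mul(f(0), 8) = mul(2, 8) = 16


16


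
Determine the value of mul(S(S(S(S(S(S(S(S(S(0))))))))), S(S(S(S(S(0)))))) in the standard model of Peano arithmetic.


mul(S^9(0), S^5(0)):
S^9(0) = 9
S^5(0) = 5
9 * 5 = 45

45


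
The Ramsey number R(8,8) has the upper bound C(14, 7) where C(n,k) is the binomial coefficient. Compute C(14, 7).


R(8,8) <= C(8+8-2, 8-1) = C(14, 7)
C(14, 7) = 14! / (7! * 7!)
= 3432

3432


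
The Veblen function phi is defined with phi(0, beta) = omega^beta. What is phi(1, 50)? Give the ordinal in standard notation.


phi(1, 50):
phi(1, beta) = epsilon_beta (the beta-th epsilon number).
phi(1, 50) = epsilon_50

epsilon_50


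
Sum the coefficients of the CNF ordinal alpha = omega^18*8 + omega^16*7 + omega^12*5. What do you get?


CNF: omega^18*8 + omega^16*7 + omega^12*5
Coefficients: 8 + 7 + 5 = 20

20


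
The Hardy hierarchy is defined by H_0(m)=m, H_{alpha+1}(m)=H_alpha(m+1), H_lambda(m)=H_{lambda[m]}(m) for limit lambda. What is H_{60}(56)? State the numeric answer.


H_60(56):
For finite ordinals k, H_k(n) = n + k (each successor step adds 1).
H_60(56) = 56 + 60 = 116

116


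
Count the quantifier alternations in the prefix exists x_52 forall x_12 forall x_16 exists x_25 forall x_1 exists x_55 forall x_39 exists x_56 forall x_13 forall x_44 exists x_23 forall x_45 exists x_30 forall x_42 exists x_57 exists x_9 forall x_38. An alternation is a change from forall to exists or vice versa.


Walk the prefix and count type changes:
  position 1: exists -> forall <-- alternation
  position 2: forall -> forall
  position 3: forall -> exists <-- alternation
  position 4: exists -> forall <-- alternation
  position 5: forall -> exists <-- alternation
  position 6: exists -> forall <-- alternation
  position 7: forall -> exists <-- alternation
  position 8: exists -> forall <-- alternation
  position 9: forall -> forall
  position 10: forall -> exists <-- alternation
  position 11: exists -> forall <-- alternation
  position 12: forall -> exists <-- alternation
  position 13: exists -> forall <-- alternation
  position 14: forall -> exists <-- alternation
  position 15: exists -> exists
  position 16: exists -> forall <-- alternation
Total alternations = 13

13


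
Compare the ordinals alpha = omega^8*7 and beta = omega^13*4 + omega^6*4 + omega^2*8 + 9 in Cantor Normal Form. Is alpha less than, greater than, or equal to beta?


Compare term by term from highest exponent:
alpha = omega^8*7
beta = omega^13*4 + omega^6*4 + omega^2*8 + 9
Term 1: alpha has omega^8*7, beta has omega^13*4
Term 2: alpha has omega^0*0, beta has omega^6*4
Term 3: alpha has omega^0*0, beta has omega^2*8
Term 4: alpha has omega^0*0, beta has omega^0*9
Result: alpha < beta

alpha < beta


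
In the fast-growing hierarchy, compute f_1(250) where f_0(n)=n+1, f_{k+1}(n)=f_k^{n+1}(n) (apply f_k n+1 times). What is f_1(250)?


f_1(250) = f_0^251(250)
f_0 adds 1 each time, applied 251 times.
f_1(250) = 250 + 251 = 501

501


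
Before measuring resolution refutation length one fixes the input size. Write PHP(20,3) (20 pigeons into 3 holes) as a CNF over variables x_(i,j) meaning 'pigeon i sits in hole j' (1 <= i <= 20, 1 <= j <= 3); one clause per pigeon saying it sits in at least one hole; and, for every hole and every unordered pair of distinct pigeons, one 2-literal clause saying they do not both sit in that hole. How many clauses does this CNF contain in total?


PHP(20,3): 20 pigeons, 3 holes, 20*3 = 60 variables.
- pigeon clauses: one per pigeon -> 20 clauses
- hole clauses: 3 holes * C(20,2) = 3 * 190 -> 570 clauses
Total clauses = 20 + 570 = 590

590


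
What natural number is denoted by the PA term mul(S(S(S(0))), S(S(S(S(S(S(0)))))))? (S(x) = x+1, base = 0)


mul(S^3(0), S^6(0)):
S^3(0) = 3
S^6(0) = 6
3 * 6 = 18

18


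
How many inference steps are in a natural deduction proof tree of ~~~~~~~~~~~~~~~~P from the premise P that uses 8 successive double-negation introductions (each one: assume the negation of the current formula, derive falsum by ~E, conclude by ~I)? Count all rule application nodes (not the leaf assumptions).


Each double-negation introduction (from C infer ~~C) uses 2 inference nodes: one ~E (C and ~C give falsum) and one ~I (discharge ~C).
8 double negations = 8 * 2 = 16 inference nodes.

16


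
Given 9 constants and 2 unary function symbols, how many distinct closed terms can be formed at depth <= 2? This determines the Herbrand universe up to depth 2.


Herbrand terms by depth:
Depth 0: 9 constants
Depth 1: 18 new terms (running total: 27)
Depth 2: 36 new terms (running total: 63)
Total distinct ground terms = 63

63


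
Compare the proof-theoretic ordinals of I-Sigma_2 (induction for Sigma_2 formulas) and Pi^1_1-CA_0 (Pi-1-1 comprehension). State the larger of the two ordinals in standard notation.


Proof-theoretic ordinal of I-Sigma_2 (induction for Sigma_2 formulas): omega^(omega^omega)
Proof-theoretic ordinal of Pi^1_1-CA_0 (Pi-1-1 comprehension): psi_0(Omega_omega)
Comparing: omega^(omega^omega) < psi_0(Omega_omega).
The larger ordinal is psi_0(Omega_omega) (from Pi^1_1-CA_0 (Pi-1-1 comprehension)).

psi_0(Omega_omega)


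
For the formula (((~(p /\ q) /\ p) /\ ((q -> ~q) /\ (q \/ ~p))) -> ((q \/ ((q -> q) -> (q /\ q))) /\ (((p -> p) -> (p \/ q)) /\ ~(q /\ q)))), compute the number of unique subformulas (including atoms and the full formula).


Formula: (((~(p /\ q) /\ p) /\ ((q -> ~q) /\ (q \/ ~p))) -> ((q \/ ((q -> q) -> (q /\ q))) /\ (((p -> p) -> (p \/ q)) /\ ~(q /\ q))))
Subformulas found:
  1. q
  2. p
  3. ~p
  4. ~q
  5. (p /\ q)
  6. (q /\ q)
  7. (q -> q)
  8. (p -> p)
  9. (p \/ q)
  10. (q -> ~q)
  11. ~(q /\ q)
  12. (q \/ ~p)
  13. ~(p /\ q)
  14. (~(p /\ q) /\ p)
  15. ((p -> p) -> (p \/ q))
  16. ((q -> q) -> (q /\ q))
  17. ((q -> ~q) /\ (q \/ ~p))
  18. (q \/ ((q -> q) -> (q /\ q)))
  19. (((p -> p) -> (p \/ q)) /\ ~(q /\ q))
  20. ((~(p /\ q) /\ p) /\ ((q -> ~q) /\ (q \/ ~p)))
  21. ((q \/ ((q -> q) -> (q /\ q))) /\ (((p -> p) -> (p \/ q)) /\ ~(q /\ q)))
  22. (((~(p /\ q) /\ p) /\ ((q -> ~q) /\ (q \/ ~p))) -> ((q \/ ((q -> q) -> (q /\ q))) /\ (((p -> p) -> (p \/ q)) /\ ~(q /\ q))))
Total distinct subformulas = 22

22


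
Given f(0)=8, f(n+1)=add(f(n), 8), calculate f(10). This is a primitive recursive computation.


f(0) = 8
f(1) = add(f(0), 8) = add(8, 8) = 16
f(2) = add(f(1), 8) = add(16, 8) = 24
f(3) = add(f(2), 8) = add(24, 8) = 32
f(4) = add(f(3), 8) = add(32, 8) = 40
f(5) = add(f(4), 8) = add(40, 8) = 48
f(6) = add(f(5), 8) = add(48, 8) = 56
f(7) = add(f(6), 8) = add(56, 8) = 64
f(8) = add(f(7), 8) = add(64, 8) = 72
f(9) = add(f(8), 8) = add(72, 8) = 80
f(10) = add(f(9), 8) = add(80, 8) = 88


88


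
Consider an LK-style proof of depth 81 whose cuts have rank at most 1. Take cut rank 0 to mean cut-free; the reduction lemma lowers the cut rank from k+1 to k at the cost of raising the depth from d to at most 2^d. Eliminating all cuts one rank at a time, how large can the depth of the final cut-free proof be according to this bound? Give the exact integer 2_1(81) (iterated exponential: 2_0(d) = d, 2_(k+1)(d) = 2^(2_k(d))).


Each rank reduction sends depth d to at most 2^d; cut rank r needs r reductions.
2_0(81) = 81
2_1(81) = 2^81 = 2417851639229258349412352
Cut-free depth bound = 2417851639229258349412352

2417851639229258349412352


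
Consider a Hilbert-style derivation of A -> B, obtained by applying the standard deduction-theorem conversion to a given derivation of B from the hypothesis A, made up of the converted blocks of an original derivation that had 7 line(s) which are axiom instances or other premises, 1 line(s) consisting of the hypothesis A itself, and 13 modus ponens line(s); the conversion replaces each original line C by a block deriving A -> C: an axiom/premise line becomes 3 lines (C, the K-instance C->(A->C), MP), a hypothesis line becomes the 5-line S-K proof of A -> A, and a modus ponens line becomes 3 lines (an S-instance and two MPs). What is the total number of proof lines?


Deduction-theorem conversion, block by block:
- 7 axiom/premise lines -> 3 lines each = 21
- 1 hypothesis lines -> 5 lines each (identity proof A->A) = 5
- 13 MP lines -> 3 lines each (S-instance, MP, MP) = 39
Total = 21 + 5 + 39 = 65 lines.

65


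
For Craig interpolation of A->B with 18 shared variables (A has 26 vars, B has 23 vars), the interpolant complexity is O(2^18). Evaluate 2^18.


Shared atoms = 18
Craig interpolant size bound = 2^18
= 262144

262144


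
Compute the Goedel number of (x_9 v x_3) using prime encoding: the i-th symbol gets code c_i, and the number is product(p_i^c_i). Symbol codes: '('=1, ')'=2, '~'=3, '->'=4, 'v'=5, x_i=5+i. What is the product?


Formula: (x_9 v x_3)
Symbol codes: [1, 14, 5, 8, 2]
Primes: [2, 3, 5, 7, 11]
p_1^1 = 2^1 = 2
p_2^14 = 3^14 = 4782969
p_3^5 = 5^5 = 3125
p_4^8 = 7^8 = 5764801
p_5^2 = 11^2 = 121
Product = 20851978758590306250

20851978758590306250


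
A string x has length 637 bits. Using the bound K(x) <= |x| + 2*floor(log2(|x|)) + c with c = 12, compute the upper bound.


floor(log2(637)) = 9
2 * 9 = 18
K(x) <= 637 + 18 + 12 = 667

667


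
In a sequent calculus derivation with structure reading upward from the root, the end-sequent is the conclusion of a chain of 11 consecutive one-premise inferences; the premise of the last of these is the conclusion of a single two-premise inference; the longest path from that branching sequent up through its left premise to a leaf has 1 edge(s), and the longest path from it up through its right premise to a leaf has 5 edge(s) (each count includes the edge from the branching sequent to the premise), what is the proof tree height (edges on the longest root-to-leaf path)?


Longest path through the left premise: 1 edges (measured from the branching sequent)
Longest path through the right premise: 5 edges
Height of the subtree rooted at the branching sequent: max(1, 5) = 5
The branching sequent sits 11 edges above the root (the chain of one-premise inferences), so height = 5 + 11 = 16

16


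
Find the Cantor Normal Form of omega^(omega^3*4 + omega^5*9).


omega^(omega^3*4 + omega^5*9):
In ordinal addition a term is absorbed by a following term of strictly larger exponent: 3 < 5, so omega^3*4 + omega^5*9 = omega^5*9.
omega raised to a CNF ordinal is a single CNF term: Result = omega^(omega^5*9)

omega^(omega^5*9)


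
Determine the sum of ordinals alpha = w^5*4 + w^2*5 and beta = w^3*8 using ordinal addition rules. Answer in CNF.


Ordinal addition (w^5*4 + w^2*5) + w^3*8:
alpha's leading term has exponent 5 > beta's exponent 3, so it survives.
alpha's tail term has exponent 2 < beta's exponent 3, so it is absorbed by beta.
In ordinal addition, any term followed by a strictly larger-exponent term is absorbed.
Result = w^5*4 + w^3*8

w^5*4 + w^3*8


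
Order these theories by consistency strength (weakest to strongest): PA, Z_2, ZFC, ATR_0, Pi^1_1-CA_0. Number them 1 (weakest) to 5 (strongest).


Ordering by consistency strength:
1. PA
2. ATR_0
3. Pi^1_1-CA_0
4. Z_2
5. ZFC


PA=1, Z_2=4, ZFC=5, ATR_0=2, Pi^1_1-CA_0=3


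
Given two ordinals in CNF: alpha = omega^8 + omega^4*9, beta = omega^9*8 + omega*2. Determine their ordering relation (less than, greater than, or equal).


Compare term by term from highest exponent:
alpha = omega^8 + omega^4*9
beta = omega^9*8 + omega*2
Term 1: alpha has omega^8*1, beta has omega^9*8
Term 2: alpha has omega^4*9, beta has omega^1*2
Result: alpha < beta

alpha < beta


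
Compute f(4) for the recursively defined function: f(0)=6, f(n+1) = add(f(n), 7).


f(0) = 6
f(1) = add(f(0), 7) = add(6, 7) = 13
f(2) = add(f(1), 7) = add(13, 7) = 20
f(3) = add(f(2), 7) = add(20, 7) = 27
f(4) = add(f(3), 7) = add(27, 7) = 34


34


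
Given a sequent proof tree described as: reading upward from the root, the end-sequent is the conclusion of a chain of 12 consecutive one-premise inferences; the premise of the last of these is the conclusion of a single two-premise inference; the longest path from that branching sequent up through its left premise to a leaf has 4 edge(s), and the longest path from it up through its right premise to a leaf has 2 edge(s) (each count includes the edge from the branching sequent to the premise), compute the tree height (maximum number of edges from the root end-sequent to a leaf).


Longest path through the left premise: 4 edges (measured from the branching sequent)
Longest path through the right premise: 2 edges
Height of the subtree rooted at the branching sequent: max(4, 2) = 4
The branching sequent sits 12 edges above the root (the chain of one-premise inferences), so height = 4 + 12 = 16

16


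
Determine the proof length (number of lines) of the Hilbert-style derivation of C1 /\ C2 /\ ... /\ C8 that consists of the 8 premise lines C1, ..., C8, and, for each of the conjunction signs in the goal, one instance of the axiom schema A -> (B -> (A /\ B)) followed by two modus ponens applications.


Conjoining 8 premises:
- 8 premise lines
- the goal has 7 conjunction signs; each costs 1 axiom instance + 2 MP = 3 lines: 3 * 7 = 21
Total = 8 + 21 = 29 lines.

29


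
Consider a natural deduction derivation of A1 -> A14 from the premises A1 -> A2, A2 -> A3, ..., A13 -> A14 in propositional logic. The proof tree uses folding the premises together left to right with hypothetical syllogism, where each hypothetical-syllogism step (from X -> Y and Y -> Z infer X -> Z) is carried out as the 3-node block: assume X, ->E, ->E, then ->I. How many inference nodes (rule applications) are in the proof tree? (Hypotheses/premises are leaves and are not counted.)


There are 13 premises in the chain. The first HS step combines premises 1 and 2; each further premise needs one more HS step.
So 13 premises require 13 - 1 = 12 hypothetical-syllogism steps.
Each HS step uses 3 inference nodes (->E, ->E, ->I).
12 * 3 = 36 total inference nodes.

36


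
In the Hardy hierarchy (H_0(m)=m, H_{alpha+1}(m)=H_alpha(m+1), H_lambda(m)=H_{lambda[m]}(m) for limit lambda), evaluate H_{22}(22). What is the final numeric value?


H_22(22):
For finite ordinals k, H_k(n) = n + k (each successor step adds 1).
H_22(22) = 22 + 22 = 44

44


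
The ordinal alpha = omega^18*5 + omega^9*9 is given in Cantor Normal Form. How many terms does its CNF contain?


CNF: omega^18*5 + omega^9*9
Count the summands separated by '+':
  term 1: omega^18*5
  term 2: omega^9*9
Total terms = 2

2


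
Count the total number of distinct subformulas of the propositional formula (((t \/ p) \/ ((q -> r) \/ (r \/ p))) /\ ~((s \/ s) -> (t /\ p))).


Formula: (((t \/ p) \/ ((q -> r) \/ (r \/ p))) /\ ~((s \/ s) -> (t /\ p)))
Subformulas found:
  1. q
  2. r
  3. s
  4. t
  5. p
  6. (s \/ s)
  7. (t /\ p)
  8. (q -> r)
  9. (r \/ p)
  10. (t \/ p)
  11. ((s \/ s) -> (t /\ p))
  12. ((q -> r) \/ (r \/ p))
  13. ~((s \/ s) -> (t /\ p))
  14. ((t \/ p) \/ ((q -> r) \/ (r \/ p)))
  15. (((t \/ p) \/ ((q -> r) \/ (r \/ p))) /\ ~((s \/ s) -> (t /\ p)))
Total distinct subformulas = 15

15


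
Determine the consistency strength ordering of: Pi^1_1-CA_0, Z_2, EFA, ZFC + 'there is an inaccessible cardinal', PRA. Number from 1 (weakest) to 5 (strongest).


Ordering by consistency strength:
1. EFA
2. PRA
3. Pi^1_1-CA_0
4. Z_2
5. ZFC + 'there is an inaccessible cardinal'


Pi^1_1-CA_0=3, Z_2=4, EFA=1, ZFC + 'there is an inaccessible cardinal'=5, PRA=2


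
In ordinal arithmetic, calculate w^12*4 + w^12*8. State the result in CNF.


Ordinal addition w^12*4 + w^12*8:
Both terms have the same exponent 12.
w^e*c + w^e*d = w^e*(c+d).
Result = w^12*(4+8) = w^12*12

w^12*12


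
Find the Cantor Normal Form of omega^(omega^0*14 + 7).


omega^(omega^0*14 + 7):
omega^0 = 1, so the exponent is 14 + 7 = 21 (finite ordinal addition).
Result = omega^21, already a single CNF term.

omega^21


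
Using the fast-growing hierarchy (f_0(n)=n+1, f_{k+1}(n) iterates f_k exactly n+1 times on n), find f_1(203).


f_1(203) = f_0^204(203)
f_0 adds 1 each time, applied 204 times.
f_1(203) = 203 + 204 = 407

407


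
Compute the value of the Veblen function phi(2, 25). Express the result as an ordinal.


phi(2, 25):
phi(2, beta) = zeta_beta (the beta-th zeta number, fixed point of epsilon).
phi(2, 25) = zeta_25

zeta_25


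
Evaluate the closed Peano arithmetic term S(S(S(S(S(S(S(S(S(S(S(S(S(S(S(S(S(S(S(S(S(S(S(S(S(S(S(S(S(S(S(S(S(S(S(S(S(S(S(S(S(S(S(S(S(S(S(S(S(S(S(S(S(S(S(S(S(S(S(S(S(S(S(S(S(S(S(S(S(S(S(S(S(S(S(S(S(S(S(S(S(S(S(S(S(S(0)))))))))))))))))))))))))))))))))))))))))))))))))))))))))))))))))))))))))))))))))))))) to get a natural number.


Counting successors applied to 0:
86 applications of S to 0 = 86

86


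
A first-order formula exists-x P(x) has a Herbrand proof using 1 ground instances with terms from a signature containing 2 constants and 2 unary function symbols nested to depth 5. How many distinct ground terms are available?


Herbrand terms by depth:
Depth 0: 2 constants
Depth 1: 4 new terms (running total: 6)
Depth 2: 8 new terms (running total: 14)
Depth 3: 16 new terms (running total: 30)
Depth 4: 32 new terms (running total: 62)
Depth 5: 64 new terms (running total: 126)
Total distinct ground terms = 126

126


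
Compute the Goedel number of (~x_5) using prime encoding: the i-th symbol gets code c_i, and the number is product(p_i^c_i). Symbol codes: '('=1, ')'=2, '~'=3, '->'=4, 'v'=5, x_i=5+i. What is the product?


Formula: (~x_5)
Symbol codes: [1, 3, 10, 2]
Primes: [2, 3, 5, 7]
p_1^1 = 2^1 = 2
p_2^3 = 3^3 = 27
p_3^10 = 5^10 = 9765625
p_4^2 = 7^2 = 49
Product = 25839843750

25839843750


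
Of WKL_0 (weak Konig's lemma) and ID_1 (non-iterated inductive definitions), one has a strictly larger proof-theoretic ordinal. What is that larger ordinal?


Proof-theoretic ordinal of WKL_0 (weak Konig's lemma): omega^omega
Proof-theoretic ordinal of ID_1 (non-iterated inductive definitions): psi_0(epsilon_{Omega+1})
Comparing: omega^omega < psi_0(epsilon_{Omega+1}).
The larger ordinal is psi_0(epsilon_{Omega+1}) (from ID_1 (non-iterated inductive definitions)).

psi_0(epsilon_{Omega+1})


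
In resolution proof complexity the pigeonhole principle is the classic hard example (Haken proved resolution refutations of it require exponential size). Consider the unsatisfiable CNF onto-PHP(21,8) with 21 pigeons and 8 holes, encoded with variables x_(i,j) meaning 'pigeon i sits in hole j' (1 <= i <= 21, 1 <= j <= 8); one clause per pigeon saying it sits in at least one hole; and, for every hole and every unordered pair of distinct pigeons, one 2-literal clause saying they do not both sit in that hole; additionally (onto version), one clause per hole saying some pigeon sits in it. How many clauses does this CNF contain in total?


onto-PHP(21,8): 21 pigeons, 8 holes, 21*8 = 168 variables.
- pigeon clauses: one per pigeon -> 21 clauses
- hole clauses: 8 holes * C(21,2) = 8 * 210 -> 1680 clauses
- onto clauses: one per hole -> 8 clauses
Total clauses = 21 + 1680 + 8 = 1709

1709


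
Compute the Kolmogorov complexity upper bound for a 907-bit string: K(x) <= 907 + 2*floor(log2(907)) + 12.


floor(log2(907)) = 9
2 * 9 = 18
K(x) <= 907 + 18 + 12 = 937

937


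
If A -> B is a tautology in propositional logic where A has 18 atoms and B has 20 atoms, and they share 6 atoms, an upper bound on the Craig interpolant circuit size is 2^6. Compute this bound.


Shared atoms = 6
Craig interpolant size bound = 2^6
= 64

64


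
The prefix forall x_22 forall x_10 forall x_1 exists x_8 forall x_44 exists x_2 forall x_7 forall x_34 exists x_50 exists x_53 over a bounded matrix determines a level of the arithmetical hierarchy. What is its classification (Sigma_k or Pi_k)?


Leading quantifier is forall, so the class is Pi.
Number of quantifier blocks = alternations + 1 = 5 + 1 = 6.
Classification: Pi_6

Pi_6


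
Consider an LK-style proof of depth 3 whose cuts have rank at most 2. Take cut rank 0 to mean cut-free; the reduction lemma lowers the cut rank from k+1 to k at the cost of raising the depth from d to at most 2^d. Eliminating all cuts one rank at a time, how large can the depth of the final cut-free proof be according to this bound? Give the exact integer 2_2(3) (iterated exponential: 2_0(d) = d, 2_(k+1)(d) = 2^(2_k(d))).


Each rank reduction sends depth d to at most 2^d; cut rank r needs r reductions.
2_0(3) = 3
2_1(3) = 2^3 = 8
2_2(3) = 2^8 = 256
Cut-free depth bound = 256

256


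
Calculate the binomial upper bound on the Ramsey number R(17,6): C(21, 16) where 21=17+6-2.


R(17,6) <= C(17+6-2, 17-1) = C(21, 16)
C(21, 16) = 21! / (16! * 5!)
= 20349

20349


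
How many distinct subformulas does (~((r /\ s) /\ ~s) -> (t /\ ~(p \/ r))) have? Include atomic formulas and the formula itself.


Formula: (~((r /\ s) /\ ~s) -> (t /\ ~(p \/ r)))
Subformulas found:
  1. s
  2. r
  3. p
  4. t
  5. ~s
  6. (r /\ s)
  7. (p \/ r)
  8. ~(p \/ r)
  9. (t /\ ~(p \/ r))
  10. ((r /\ s) /\ ~s)
  11. ~((r /\ s) /\ ~s)
  12. (~((r /\ s) /\ ~s) -> (t /\ ~(p \/ r)))
Total distinct subformulas = 12

12


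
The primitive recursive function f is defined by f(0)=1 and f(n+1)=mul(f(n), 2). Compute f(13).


f(0) = 1
f(1) = mul(f(0), 2) = mul(1, 2) = 2
f(2) = mul(f(1), 2) = mul(2, 2) = 4
f(3) = mul(f(2), 2) = mul(4, 2) = 8
f(4) = mul(f(3), 2) = mul(8, 2) = 16
f(5) = mul(f(4), 2) = mul(16, 2) = 32
f(6) = mul(f(5), 2) = mul(32, 2) = 64
f(7) = mul(f(6), 2) = mul(64, 2) = 128
f(8) = mul(f(7), 2) = mul(128, 2) = 256
f(9) = mul(f(8), 2) = mul(256, 2) = 512
f(10) = mul(f(9), 2) = mul(512, 2) = 1024
f(11) = mul(f(10), 2) = mul(1024, 2) = 2048
f(12) = mul(f(11), 2) = mul(2048, 2) = 4096
f(13) = mul(f(12), 2) = mul(4096, 2) = 8192


8192


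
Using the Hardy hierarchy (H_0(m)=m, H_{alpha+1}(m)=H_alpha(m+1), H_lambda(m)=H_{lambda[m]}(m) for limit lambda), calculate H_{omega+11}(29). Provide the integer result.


H_{omega+11}(29):
Unwind the 11 successor steps: H_{omega+11}(29) = H_omega(29+11) = H_omega(40).
H_omega(m) = H_m(m) = m + m = 2m.
Result = 2 * 40 = 80

80


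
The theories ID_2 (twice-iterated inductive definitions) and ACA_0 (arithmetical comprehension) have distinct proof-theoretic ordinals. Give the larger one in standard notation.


Proof-theoretic ordinal of ID_2 (twice-iterated inductive definitions): psi_0(epsilon_{Omega_2+1})
Proof-theoretic ordinal of ACA_0 (arithmetical comprehension): epsilon_0
Comparing: epsilon_0 < psi_0(epsilon_{Omega_2+1}).
The larger ordinal is psi_0(epsilon_{Omega_2+1}) (from ID_2 (twice-iterated inductive definitions)).

psi_0(epsilon_{Omega_2+1})


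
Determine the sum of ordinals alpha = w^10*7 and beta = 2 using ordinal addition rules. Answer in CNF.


Ordinal addition w^10*7 + 2:
Leading exponent of alpha (10) > leading exponent of beta (0).
Since alpha's term has higher exponent than beta's leading term,
the sum is simply alpha followed by beta.
Result = w^10*7 + 2

w^10*7 + 2


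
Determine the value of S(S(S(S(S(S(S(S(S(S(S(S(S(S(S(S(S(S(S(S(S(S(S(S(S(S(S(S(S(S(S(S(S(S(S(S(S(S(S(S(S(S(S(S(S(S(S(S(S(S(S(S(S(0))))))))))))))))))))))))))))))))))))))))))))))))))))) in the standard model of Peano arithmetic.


Counting successors applied to 0:
53 applications of S to 0 = 53

53


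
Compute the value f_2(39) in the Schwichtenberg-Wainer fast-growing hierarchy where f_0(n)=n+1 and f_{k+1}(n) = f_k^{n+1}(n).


f_2(39) = f_1^40(39)
f_1(m) = 2m + 1.
Iterating: f_1^k(n) = 2^k*(n+1) - 1.
f_2(39) = 2^40*(39+1) - 1 = 1099511627776*40 - 1 = 43980465111039

43980465111039


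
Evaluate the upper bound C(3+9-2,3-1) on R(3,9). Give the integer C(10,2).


R(3,9) <= C(3+9-2, 3-1) = C(10, 2)
C(10, 2) = 10! / (2! * 8!)
= 45

45


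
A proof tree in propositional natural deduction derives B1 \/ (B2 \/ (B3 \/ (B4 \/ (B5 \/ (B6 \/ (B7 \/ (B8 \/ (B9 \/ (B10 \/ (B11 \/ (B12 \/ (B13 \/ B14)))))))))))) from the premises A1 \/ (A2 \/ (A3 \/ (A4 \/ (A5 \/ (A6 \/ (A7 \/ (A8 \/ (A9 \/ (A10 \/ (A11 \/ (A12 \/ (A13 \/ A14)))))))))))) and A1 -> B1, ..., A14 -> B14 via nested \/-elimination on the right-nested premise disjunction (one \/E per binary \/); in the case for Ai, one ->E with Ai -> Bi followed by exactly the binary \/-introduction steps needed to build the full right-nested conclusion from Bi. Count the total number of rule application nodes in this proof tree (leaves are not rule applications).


Constructive dilemma with 14 branches, all disjunctions right-nested:
- \/E: the premise has 13 binary \/, each eliminated once: 13 nodes.
- ->E: one per case (Ai with Ai -> Bi gives Bi): 14 nodes.
- \/I: in case i < n, Bi needs 1 step to form Bi \/ (B(i+1) \/ ...) and then i-1 steps to prepend B(i-1), ..., B1, i.e. i steps; in case i = n, B14 needs 13 prepend steps.
  \/I total = (1 + 2 + ... + 13) + 13 = 91 + 13 = 104 nodes.
Total = 13 + 14 + 104 = 131

131


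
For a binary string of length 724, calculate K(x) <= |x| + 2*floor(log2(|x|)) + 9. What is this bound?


floor(log2(724)) = 9
2 * 9 = 18
K(x) <= 724 + 18 + 9 = 751

751


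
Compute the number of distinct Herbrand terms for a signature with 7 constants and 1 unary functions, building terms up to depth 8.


Herbrand terms by depth:
Depth 0: 7 constants
Depth 1: 7 new terms (running total: 14)
Depth 2: 7 new terms (running total: 21)
Depth 3: 7 new terms (running total: 28)
Depth 4: 7 new terms (running total: 35)
Depth 5: 7 new terms (running total: 42)
Depth 6: 7 new terms (running total: 49)
Depth 7: 7 new terms (running total: 56)
Depth 8: 7 new terms (running total: 63)
Total distinct ground terms = 63

63


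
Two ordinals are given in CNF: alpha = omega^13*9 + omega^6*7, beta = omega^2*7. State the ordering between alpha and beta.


Compare term by term from highest exponent:
alpha = omega^13*9 + omega^6*7
beta = omega^2*7
Term 1: alpha has omega^13*9, beta has omega^2*7
Term 2: alpha has omega^6*7, beta has omega^0*0
Result: alpha > beta

alpha > beta


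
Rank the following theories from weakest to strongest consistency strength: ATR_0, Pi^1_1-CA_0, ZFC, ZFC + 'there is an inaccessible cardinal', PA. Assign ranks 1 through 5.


Ordering by consistency strength:
1. PA
2. ATR_0
3. Pi^1_1-CA_0
4. ZFC
5. ZFC + 'there is an inaccessible cardinal'


ATR_0=2, Pi^1_1-CA_0=3, ZFC=4, ZFC + 'there is an inaccessible cardinal'=5, PA=1


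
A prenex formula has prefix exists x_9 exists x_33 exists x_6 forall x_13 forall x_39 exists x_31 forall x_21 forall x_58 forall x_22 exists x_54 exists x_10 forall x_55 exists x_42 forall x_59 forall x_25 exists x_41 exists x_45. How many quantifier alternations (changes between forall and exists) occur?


Walk the prefix and count type changes:
  position 1: exists -> exists
  position 2: exists -> exists
  position 3: exists -> forall <-- alternation
  position 4: forall -> forall
  position 5: forall -> exists <-- alternation
  position 6: exists -> forall <-- alternation
  position 7: forall -> forall
  position 8: forall -> forall
  position 9: forall -> exists <-- alternation
  position 10: exists -> exists
  position 11: exists -> forall <-- alternation
  position 12: forall -> exists <-- alternation
  position 13: exists -> forall <-- alternation
  position 14: forall -> forall
  position 15: forall -> exists <-- alternation
  position 16: exists -> exists
Total alternations = 8

8


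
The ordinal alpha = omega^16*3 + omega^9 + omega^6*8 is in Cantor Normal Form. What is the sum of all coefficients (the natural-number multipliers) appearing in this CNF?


CNF: omega^16*3 + omega^9 + omega^6*8
Coefficients: 3 + 1 + 8 = 12

12


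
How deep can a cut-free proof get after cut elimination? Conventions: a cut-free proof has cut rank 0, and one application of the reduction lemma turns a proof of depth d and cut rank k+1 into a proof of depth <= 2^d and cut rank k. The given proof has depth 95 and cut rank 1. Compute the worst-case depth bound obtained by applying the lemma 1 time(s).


Each rank reduction sends depth d to at most 2^d; cut rank r needs r reductions.
2_0(95) = 95
2_1(95) = 2^95 = 39614081257132168796771975168
Cut-free depth bound = 39614081257132168796771975168

39614081257132168796771975168


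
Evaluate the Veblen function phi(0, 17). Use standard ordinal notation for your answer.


phi(0, 17):
phi(0, beta) = omega^beta by definition.
phi(0, 17) = omega^17

omega^17


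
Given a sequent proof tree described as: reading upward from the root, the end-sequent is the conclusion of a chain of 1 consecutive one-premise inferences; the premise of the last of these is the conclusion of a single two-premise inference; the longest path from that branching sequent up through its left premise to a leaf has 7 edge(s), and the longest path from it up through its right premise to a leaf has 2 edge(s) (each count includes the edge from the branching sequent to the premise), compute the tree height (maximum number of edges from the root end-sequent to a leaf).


Longest path through the left premise: 7 edges (measured from the branching sequent)
Longest path through the right premise: 2 edges
Height of the subtree rooted at the branching sequent: max(7, 2) = 7
The branching sequent sits 1 edges above the root (the chain of one-premise inferences), so height = 7 + 1 = 8

8


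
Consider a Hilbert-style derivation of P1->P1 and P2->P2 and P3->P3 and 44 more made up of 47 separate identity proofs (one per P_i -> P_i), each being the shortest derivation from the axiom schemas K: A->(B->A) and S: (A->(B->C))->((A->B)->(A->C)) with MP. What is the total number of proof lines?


The shortest proof of A->A from K and S in the Hilbert calculus has exactly 5 lines:
(1) K instance A->((A->A)->A), (2) S instance, (3) MP on 1,2, (4) K instance A->(A->A), (5) MP on 3,4.
For 47 independent identities: 47 * 5 = 235 lines total.

235


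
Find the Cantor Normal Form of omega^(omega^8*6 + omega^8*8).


omega^(omega^8*6 + omega^8*8):
Both terms of the exponent have the same exponent 8, so they merge: omega^8*6 + omega^8*8 = omega^8*(6+8) = omega^8*14.
omega raised to a CNF ordinal is a single CNF term: Result = omega^(omega^8*14)

omega^(omega^8*14)


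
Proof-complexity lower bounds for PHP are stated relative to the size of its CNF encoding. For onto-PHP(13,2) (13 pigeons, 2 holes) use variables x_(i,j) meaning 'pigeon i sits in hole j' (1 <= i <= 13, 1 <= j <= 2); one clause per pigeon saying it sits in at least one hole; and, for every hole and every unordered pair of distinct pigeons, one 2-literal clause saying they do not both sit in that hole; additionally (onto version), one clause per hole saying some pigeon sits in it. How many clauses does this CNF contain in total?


onto-PHP(13,2): 13 pigeons, 2 holes, 13*2 = 26 variables.
- pigeon clauses: one per pigeon -> 13 clauses
- hole clauses: 2 holes * C(13,2) = 2 * 78 -> 156 clauses
- onto clauses: one per hole -> 2 clauses
Total clauses = 13 + 156 + 2 = 171

171


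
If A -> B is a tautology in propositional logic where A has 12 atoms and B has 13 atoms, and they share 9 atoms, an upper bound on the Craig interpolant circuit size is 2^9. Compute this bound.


Shared atoms = 9
Craig interpolant size bound = 2^9
= 512

512


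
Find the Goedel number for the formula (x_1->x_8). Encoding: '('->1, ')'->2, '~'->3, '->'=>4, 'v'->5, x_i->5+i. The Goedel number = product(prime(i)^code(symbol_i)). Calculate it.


Formula: (x_1->x_8)
Symbol codes: [1, 6, 4, 13, 2]
Primes: [2, 3, 5, 7, 11]
p_1^1 = 2^1 = 2
p_2^6 = 3^6 = 729
p_3^4 = 5^4 = 625
p_4^13 = 7^13 = 96889010407
p_5^2 = 11^2 = 121
Product = 10683103398738828750

10683103398738828750


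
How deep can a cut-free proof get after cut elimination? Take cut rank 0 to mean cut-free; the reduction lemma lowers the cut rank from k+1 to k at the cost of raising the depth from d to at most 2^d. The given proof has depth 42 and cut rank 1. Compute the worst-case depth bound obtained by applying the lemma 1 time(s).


Each rank reduction sends depth d to at most 2^d; cut rank r needs r reductions.
2_0(42) = 42
2_1(42) = 2^42 = 4398046511104
Cut-free depth bound = 4398046511104

4398046511104


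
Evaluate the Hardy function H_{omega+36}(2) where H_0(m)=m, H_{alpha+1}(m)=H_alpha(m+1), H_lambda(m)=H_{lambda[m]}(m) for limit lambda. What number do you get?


H_{omega+36}(2):
Unwind the 36 successor steps: H_{omega+36}(2) = H_omega(2+36) = H_omega(38).
H_omega(m) = H_m(m) = m + m = 2m.
Result = 2 * 38 = 76

76


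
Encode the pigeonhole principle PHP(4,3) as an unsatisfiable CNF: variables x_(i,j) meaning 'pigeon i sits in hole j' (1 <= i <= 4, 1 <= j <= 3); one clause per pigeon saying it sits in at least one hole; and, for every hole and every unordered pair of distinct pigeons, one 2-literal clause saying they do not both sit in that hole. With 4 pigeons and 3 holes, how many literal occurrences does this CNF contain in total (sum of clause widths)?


PHP(4,3): 4 pigeons, 3 holes, 4*3 = 12 variables.
- pigeon clauses: one per pigeon -> 4 clauses of width 3 -> 12 literals
- hole clauses: 3 holes * C(4,2) = 3 * 6 -> 18 clauses of width 2 -> 36 literals
Total literal occurrences = 12 + 36 = 48

48


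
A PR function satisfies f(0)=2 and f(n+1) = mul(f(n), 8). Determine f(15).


f(0) = 2
f(1) = mul(f(0), 8) = mul(2, 8) = 16
f(2) = mul(f(1), 8) = mul(16, 8) = 128
f(3) = mul(f(2), 8) = mul(128, 8) = 1024
f(4) = mul(f(3), 8) = mul(1024, 8) = 8192
f(5) = mul(f(4), 8) = mul(8192, 8) = 65536
f(6) = mul(f(5), 8) = mul(65536, 8) = 524288
f(7) = mul(f(6), 8) = mul(524288, 8) = 4194304
f(8) = mul(f(7), 8) = mul(4194304, 8) = 33554432
f(9) = mul(f(8), 8) = mul(33554432, 8) = 268435456
f(10) = mul(f(9), 8) = mul(268435456, 8) = 2147483648
f(11) = mul(f(10), 8) = mul(2147483648, 8) = 17179869184
f(12) = mul(f(11), 8) = mul(17179869184, 8) = 137438953472
f(13) = mul(f(12), 8) = mul(137438953472, 8) = 1099511627776
f(14) = mul(f(13), 8) = mul(1099511627776, 8) = 8796093022208
f(15) = mul(f(14), 8) = mul(8796093022208, 8) = 70368744177664


70368744177664


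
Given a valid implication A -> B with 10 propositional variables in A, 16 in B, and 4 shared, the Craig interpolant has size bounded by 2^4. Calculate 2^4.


Shared atoms = 4
Craig interpolant size bound = 2^4
= 16

16


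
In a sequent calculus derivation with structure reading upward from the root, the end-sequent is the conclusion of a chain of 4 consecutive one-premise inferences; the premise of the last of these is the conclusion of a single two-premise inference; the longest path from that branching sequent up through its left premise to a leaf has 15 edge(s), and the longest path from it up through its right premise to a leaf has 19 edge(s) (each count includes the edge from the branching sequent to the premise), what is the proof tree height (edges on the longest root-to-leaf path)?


Longest path through the left premise: 15 edges (measured from the branching sequent)
Longest path through the right premise: 19 edges
Height of the subtree rooted at the branching sequent: max(15, 19) = 19
The branching sequent sits 4 edges above the root (the chain of one-premise inferences), so height = 19 + 4 = 23

23


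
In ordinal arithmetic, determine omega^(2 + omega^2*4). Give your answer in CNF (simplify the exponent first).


omega^(2 + omega^2*4):
In ordinal addition a term is absorbed by a following term of strictly larger exponent: 0 < 2, so 2 + omega^2*4 = omega^2*4.
omega raised to a CNF ordinal is a single CNF term: Result = omega^(omega^2*4)

omega^(omega^2*4)


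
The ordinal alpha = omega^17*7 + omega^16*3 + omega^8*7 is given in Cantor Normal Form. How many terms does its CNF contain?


CNF: omega^17*7 + omega^16*3 + omega^8*7
Count the summands separated by '+':
  term 1: omega^17*7
  term 2: omega^16*3
  term 3: omega^8*7
Total terms = 3

3


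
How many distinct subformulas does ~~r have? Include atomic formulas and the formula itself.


Formula: ~~r
Subformulas found:
  1. r
  2. ~r
  3. ~~r
Total distinct subformulas = 3

3


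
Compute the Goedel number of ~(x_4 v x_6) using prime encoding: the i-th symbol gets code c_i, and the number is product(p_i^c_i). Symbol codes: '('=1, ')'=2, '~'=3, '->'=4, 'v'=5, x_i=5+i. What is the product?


Formula: ~(x_4 v x_6)
Symbol codes: [3, 1, 9, 5, 11, 2]
Primes: [2, 3, 5, 7, 11, 13]
p_1^3 = 2^3 = 8
p_2^1 = 3^1 = 3
p_3^9 = 5^9 = 1953125
p_4^5 = 7^5 = 16807
p_5^11 = 11^11 = 285311670611
p_6^2 = 13^2 = 169
Product = 37987238386175813109375000

37987238386175813109375000


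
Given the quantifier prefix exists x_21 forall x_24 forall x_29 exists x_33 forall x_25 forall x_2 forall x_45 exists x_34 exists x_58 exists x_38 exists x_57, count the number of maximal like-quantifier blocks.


Alternations = 4.
Blocks = alternations + 1 = 5

5


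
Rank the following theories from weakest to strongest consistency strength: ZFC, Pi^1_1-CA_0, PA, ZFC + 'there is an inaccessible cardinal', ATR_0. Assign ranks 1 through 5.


Ordering by consistency strength:
1. PA
2. ATR_0
3. Pi^1_1-CA_0
4. ZFC
5. ZFC + 'there is an inaccessible cardinal'


ZFC=4, Pi^1_1-CA_0=3, PA=1, ZFC + 'there is an inaccessible cardinal'=5, ATR_0=2


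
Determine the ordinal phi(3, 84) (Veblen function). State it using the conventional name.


phi(3, 84):
phi(3, beta) = eta_beta (the beta-th eta number, fixed point of zeta).
phi(3, 84) = eta_84

eta_84


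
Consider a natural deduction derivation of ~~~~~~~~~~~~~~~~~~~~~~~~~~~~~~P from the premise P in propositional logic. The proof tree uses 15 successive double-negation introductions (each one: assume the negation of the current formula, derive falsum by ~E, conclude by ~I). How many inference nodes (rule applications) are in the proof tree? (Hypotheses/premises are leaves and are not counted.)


Each double-negation introduction (from C infer ~~C) uses 2 inference nodes: one ~E (C and ~C give falsum) and one ~I (discharge ~C).
15 double negations = 15 * 2 = 30 inference nodes.

30


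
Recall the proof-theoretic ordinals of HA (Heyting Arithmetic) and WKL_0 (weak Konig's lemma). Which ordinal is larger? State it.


Proof-theoretic ordinal of HA (Heyting Arithmetic): epsilon_0
Proof-theoretic ordinal of WKL_0 (weak Konig's lemma): omega^omega
Comparing: omega^omega < epsilon_0.
The larger ordinal is epsilon_0 (from HA (Heyting Arithmetic)).

epsilon_0
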